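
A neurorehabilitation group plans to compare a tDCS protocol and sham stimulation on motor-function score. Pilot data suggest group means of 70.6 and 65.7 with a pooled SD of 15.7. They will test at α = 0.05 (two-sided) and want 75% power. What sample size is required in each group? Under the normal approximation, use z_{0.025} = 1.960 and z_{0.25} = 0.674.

Cohen's d = |M₁ − M₂| / SD_pooled = |70.6 − 65.7| / 15.7 = 4.9 / 15.7 = 0.312.
For two independent groups with equal n: n = 2·((z_{α/2} + z_β) / d)².
z_{α/2} + z_β = 1.960 + 0.674 = 2.634.
n = 2 × (2.634 / 0.312)² = 2 × 8.442² = 2 × 71.27 = 142.5.
Round up to the next whole participant.

n = 143 per group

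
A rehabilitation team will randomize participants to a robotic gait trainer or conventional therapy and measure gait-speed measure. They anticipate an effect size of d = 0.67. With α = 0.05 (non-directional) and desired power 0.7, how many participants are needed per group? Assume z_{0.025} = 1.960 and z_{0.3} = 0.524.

For two independent groups with equal n: n = 2·((z_{α/2} + z_β) / d)².
z_{α/2} + z_β = 1.960 + 0.524 = 2.484.
n = 2 × (2.484 / 0.67)² = 2 × 3.707² = 2 × 13.75 = 27.5.
Round up to the next whole participant.

n = 28 per group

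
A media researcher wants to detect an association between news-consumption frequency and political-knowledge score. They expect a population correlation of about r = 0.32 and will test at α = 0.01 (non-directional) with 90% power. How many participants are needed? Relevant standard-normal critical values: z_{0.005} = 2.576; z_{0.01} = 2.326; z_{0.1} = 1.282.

Fisher's z: C = ½·ln((1+r)/(1−r)) = ½·ln(1.9412) = 0.3316.
n = ((z_{α/2} + z_β)/C)² + 3.
(2.576 + 1.282) / 0.3316 = 3.858 / 0.3316 = 11.634.
n = 11.634² + 3 = 135.36 + 3 = 138.4.
Round up.

n = 139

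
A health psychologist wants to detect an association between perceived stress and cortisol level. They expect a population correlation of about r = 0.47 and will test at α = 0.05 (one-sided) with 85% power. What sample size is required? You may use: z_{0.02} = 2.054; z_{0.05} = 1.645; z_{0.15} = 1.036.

Fisher's z: C = ½·ln((1+r)/(1−r)) = ½·ln(2.7736) = 0.5101.
n = ((z_{α} + z_β)/C)² + 3.
(1.645 + 1.036) / 0.5101 = 2.681 / 0.5101 = 5.256.
n = 5.256² + 3 = 27.62 + 3 = 30.6.
Round up.

n = 31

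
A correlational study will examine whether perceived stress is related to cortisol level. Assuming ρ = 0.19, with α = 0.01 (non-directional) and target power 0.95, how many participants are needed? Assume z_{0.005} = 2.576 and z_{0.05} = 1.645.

n = 485

Fisher's z: C = ½·ln((1+r)/(1−r)) = ½·ln(1.4691) = 0.1923.
n = ((z_{α/2} + z_β)/C)² + 3.
(2.576 + 1.645) / 0.1923 = 4.221 / 0.1923 = 21.950.
n = 21.950² + 3 = 481.81 + 3 = 484.8.
Round up.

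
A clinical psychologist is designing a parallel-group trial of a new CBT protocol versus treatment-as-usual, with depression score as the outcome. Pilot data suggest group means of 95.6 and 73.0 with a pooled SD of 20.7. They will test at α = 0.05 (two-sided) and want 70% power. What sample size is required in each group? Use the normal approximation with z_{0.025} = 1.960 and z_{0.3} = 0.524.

n = 11 per group

Cohen's d = |M₁ − M₂| / SD_pooled = |95.6 − 73.0| / 20.7 = 22.6 / 20.7 = 1.092.
For two independent groups with equal n: n = 2·((z_{α/2} + z_β) / d)².
z_{α/2} + z_β = 1.960 + 0.524 = 2.484.
n = 2 × (2.484 / 1.092)² = 2 × 2.275² = 2 × 5.17 = 10.3.
Round up to the next whole participant.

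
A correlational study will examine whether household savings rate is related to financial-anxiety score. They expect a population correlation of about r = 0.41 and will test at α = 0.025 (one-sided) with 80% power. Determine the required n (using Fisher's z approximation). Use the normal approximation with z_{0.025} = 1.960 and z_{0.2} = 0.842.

Fisher's z: C = ½·ln((1+r)/(1−r)) = ½·ln(2.3898) = 0.4356.
n = ((z_{α} + z_β)/C)² + 3.
(1.960 + 0.842) / 0.4356 = 2.802 / 0.4356 = 6.433.
n = 6.433² + 3 = 41.38 + 3 = 44.4.
Round up.

n = 45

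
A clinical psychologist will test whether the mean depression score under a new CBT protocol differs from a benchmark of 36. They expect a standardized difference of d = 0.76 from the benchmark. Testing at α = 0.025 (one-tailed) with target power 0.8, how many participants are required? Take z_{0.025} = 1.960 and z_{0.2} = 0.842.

n = 14

For a one-sample test: n = ((z_{α} + z_β) / d)².
z_{α} + z_β = 1.960 + 0.842 = 2.802.
n = (2.802 / 0.76)² = 3.687² = 13.59.
Round up.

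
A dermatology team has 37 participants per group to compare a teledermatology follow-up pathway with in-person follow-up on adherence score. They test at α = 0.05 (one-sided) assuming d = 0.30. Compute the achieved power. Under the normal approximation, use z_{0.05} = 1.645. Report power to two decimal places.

For two equal groups, power = Φ(d·√(n/2) − z_{α}).
d·√(n/2) = 0.30 × √(37/2) = 0.30 × 4.301 = 1.290.
z_β = 1.290 − 1.645 = -0.355.
Power = Φ(-0.355) = 0.361.

power ≈ 0.36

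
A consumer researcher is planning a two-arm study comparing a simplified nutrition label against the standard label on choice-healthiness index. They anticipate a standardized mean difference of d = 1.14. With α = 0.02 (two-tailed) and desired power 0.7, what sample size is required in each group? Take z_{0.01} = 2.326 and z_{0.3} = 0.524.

For two independent groups with equal n: n = 2·((z_{α/2} + z_β) / d)².
z_{α/2} + z_β = 2.326 + 0.524 = 2.850.
n = 2 × (2.850 / 1.14)² = 2 × 2.500² = 2 × 6.25 = 12.5.
Round up to the next whole participant.

n = 13 per group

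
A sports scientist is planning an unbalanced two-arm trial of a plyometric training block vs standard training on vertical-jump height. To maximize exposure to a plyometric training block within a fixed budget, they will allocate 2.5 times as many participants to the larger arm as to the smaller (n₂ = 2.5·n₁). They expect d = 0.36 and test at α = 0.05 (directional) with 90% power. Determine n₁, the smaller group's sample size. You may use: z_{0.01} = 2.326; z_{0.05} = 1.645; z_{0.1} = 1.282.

n₁ = 93

With allocation ratio k = n₂/n₁ = 2.5, Var(x̄₁−x̄₂) = σ²(1/n₁ + 1/(k·n₁)) = σ²·(k+1)/(k·n₁).
So n₁ = (1 + 1/k)·((z_{α} + z_β)/d)² = 1.400 × (2.927/0.36)².
n₁ = 1.400 × 66.11 = 92.5.
Round up: n₁ = 93, giving n₂ = ⌈2.5 × 93⌉ = ⌈232.5⌉ = 233.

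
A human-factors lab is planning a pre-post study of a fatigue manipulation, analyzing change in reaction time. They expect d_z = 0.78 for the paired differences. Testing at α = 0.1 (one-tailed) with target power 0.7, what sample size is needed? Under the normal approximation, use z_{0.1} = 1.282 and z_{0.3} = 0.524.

For a paired (one-sample on differences) test: n = ((z_{α} + z_β) / d)².
z_{α} + z_β = 1.282 + 0.524 = 1.806.
n = (1.806 / 0.78)² = 2.315² = 5.36.
Round up.

n = 6 pairs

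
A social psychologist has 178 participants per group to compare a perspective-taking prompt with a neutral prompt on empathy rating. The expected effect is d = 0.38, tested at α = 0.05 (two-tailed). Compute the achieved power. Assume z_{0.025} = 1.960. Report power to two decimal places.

power ≈ 0.95

For two equal groups, power = Φ(d·√(n/2) − z_{α/2}).
d·√(n/2) = 0.38 × √(178/2) = 0.38 × 9.434 = 3.585.
z_β = 3.585 − 1.960 = 1.625.
Power = Φ(1.625) = 0.948.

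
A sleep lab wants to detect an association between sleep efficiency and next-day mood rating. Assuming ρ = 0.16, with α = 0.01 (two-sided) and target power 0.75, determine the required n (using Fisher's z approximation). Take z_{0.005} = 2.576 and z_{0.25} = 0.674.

n = 409

Fisher's z: C = ½·ln((1+r)/(1−r)) = ½·ln(1.3810) = 0.1614.
n = ((z_{α/2} + z_β)/C)² + 3.
(2.576 + 0.674) / 0.1614 = 3.250 / 0.1614 = 20.136.
n = 20.136² + 3 = 405.47 + 3 = 408.5.
Round up.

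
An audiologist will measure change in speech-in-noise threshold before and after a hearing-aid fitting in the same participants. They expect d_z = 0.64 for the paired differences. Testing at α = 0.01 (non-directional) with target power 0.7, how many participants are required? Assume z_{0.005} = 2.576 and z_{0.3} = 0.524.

n = 24 pairs

For a paired (one-sample on differences) test: n = ((z_{α/2} + z_β) / d)².
z_{α/2} + z_β = 2.576 + 0.524 = 3.100.
n = (3.100 / 0.64)² = 4.844² = 23.46.
Round up.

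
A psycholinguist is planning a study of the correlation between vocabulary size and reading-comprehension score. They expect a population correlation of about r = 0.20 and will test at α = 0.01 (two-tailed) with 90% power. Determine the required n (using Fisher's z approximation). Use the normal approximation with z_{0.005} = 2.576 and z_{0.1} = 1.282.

Fisher's z: C = ½·ln((1+r)/(1−r)) = ½·ln(1.5000) = 0.2027.
n = ((z_{α/2} + z_β)/C)² + 3.
(2.576 + 1.282) / 0.2027 = 3.858 / 0.2027 = 19.033.
n = 19.033² + 3 = 362.26 + 3 = 365.3.
Round up.

n = 366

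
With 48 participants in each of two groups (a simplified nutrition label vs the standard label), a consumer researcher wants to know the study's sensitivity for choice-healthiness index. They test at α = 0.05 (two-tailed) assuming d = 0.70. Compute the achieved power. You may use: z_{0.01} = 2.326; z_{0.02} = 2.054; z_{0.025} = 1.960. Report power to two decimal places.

For two equal groups, power = Φ(d·√(n/2) − z_{α/2}).
d·√(n/2) = 0.70 × √(48/2) = 0.70 × 4.899 = 3.429.
z_β = 3.429 − 1.960 = 1.469.
Power = Φ(1.469) = 0.929.

power ≈ 0.93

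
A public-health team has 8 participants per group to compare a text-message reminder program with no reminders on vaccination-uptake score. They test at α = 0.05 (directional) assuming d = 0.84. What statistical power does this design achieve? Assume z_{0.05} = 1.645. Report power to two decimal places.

power ≈ 0.51

For two equal groups, power = Φ(d·√(n/2) − z_{α}).
d·√(n/2) = 0.84 × √(8/2) = 0.84 × 2.000 = 1.680.
z_β = 1.680 − 1.645 = 0.035.
Power = Φ(0.035) = 0.514.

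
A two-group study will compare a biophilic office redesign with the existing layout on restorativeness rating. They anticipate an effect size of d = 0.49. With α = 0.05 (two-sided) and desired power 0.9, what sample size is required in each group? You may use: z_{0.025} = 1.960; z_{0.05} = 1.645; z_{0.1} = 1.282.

For two independent groups with equal n: n = 2·((z_{α/2} + z_β) / d)².
z_{α/2} + z_β = 1.960 + 1.282 = 3.242.
n = 2 × (3.242 / 0.49)² = 2 × 6.616² = 2 × 43.78 = 87.6.
Round up to the next whole participant.

n = 88 per group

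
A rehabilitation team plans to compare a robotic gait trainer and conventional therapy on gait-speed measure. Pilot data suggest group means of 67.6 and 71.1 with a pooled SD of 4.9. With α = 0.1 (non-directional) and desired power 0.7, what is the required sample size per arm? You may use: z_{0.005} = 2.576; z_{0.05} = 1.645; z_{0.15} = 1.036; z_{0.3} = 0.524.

n = 19 per group

Cohen's d = |M₁ − M₂| / SD_pooled = |67.6 − 71.1| / 4.9 = 3.5 / 4.9 = 0.714.
For two independent groups with equal n: n = 2·((z_{α/2} + z_β) / d)².
z_{α/2} + z_β = 1.645 + 0.524 = 2.169.
n = 2 × (2.169 / 0.714)² = 2 × 3.038² = 2 × 9.23 = 18.5.
Round up to the next whole participant.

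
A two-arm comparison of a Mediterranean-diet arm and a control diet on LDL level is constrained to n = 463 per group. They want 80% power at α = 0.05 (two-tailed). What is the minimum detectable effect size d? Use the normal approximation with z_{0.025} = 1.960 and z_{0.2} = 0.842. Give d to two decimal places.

d_min ≈ 0.18

For two independent groups of n = 463 each: d_min = (z_{α/2} + z_β)·√(2/n).
z-sum = 1.960 + 0.842 = 2.802.
d_min = 2.802 × √(2/463) = 2.802 × 0.0657 = 0.184.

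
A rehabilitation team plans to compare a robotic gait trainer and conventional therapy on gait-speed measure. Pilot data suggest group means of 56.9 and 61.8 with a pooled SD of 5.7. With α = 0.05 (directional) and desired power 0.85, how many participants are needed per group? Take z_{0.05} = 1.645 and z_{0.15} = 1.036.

n = 20 per group

Cohen's d = |M₁ − M₂| / SD_pooled = |56.9 − 61.8| / 5.7 = 4.9 / 5.7 = 0.860.
For two independent groups with equal n: n = 2·((z_{α} + z_β) / d)².
z_{α} + z_β = 1.645 + 1.036 = 2.681.
n = 2 × (2.681 / 0.860)² = 2 × 3.117² = 2 × 9.72 = 19.4.
Round up to the next whole participant.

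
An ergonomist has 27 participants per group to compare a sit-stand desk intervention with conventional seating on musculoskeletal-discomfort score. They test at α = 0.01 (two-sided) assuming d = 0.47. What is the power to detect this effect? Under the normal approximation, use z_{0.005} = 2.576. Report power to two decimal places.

For two equal groups, power = Φ(d·√(n/2) − z_{α/2}).
d·√(n/2) = 0.47 × √(27/2) = 0.47 × 3.674 = 1.727.
z_β = 1.727 − 2.576 = -0.849.
Power = Φ(-0.849) = 0.198.

power ≈ 0.20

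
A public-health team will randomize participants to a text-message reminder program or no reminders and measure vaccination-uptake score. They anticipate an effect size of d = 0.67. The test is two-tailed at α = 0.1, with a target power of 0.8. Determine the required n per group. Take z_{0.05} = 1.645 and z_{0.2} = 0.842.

n = 28 per group

For two independent groups with equal n: n = 2·((z_{α/2} + z_β) / d)².
z_{α/2} + z_β = 1.645 + 0.842 = 2.487.
n = 2 × (2.487 / 0.67)² = 2 × 3.712² = 2 × 13.78 = 27.6.
Round up to the next whole participant.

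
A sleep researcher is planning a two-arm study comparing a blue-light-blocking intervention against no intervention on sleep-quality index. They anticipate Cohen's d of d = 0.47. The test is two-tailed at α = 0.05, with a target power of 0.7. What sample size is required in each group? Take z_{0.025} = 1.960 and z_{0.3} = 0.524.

For two independent groups with equal n: n = 2·((z_{α/2} + z_β) / d)².
z_{α/2} + z_β = 1.960 + 0.524 = 2.484.
n = 2 × (2.484 / 0.47)² = 2 × 5.285² = 2 × 27.93 = 55.9.
Round up to the next whole participant.

n = 56 per group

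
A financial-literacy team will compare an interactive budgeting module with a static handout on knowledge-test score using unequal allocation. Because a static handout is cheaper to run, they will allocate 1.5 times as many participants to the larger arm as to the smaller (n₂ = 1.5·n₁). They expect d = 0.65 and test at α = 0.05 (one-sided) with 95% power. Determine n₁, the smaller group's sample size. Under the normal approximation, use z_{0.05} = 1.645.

With allocation ratio k = n₂/n₁ = 1.5, Var(x̄₁−x̄₂) = σ²(1/n₁ + 1/(k·n₁)) = σ²·(k+1)/(k·n₁).
So n₁ = (1 + 1/k)·((z_{α} + z_β)/d)² = 1.667 × (3.290/0.65)².
n₁ = 1.667 × 25.62 = 42.7.
Round up: n₁ = 43, giving n₂ = ⌈1.5 × 43⌉ = ⌈64.5⌉ = 65.

n₁ = 43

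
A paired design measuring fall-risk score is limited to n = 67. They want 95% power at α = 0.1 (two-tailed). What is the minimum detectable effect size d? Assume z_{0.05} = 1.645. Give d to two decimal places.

d_min ≈ 0.40

For a single sample (or paired design) of n = 67: d_min = (z_{α/2} + z_β)/√n.
z-sum = 1.645 + 1.645 = 3.290.
d_min = 3.290 / √67 = 3.290 / 8.185 = 0.402.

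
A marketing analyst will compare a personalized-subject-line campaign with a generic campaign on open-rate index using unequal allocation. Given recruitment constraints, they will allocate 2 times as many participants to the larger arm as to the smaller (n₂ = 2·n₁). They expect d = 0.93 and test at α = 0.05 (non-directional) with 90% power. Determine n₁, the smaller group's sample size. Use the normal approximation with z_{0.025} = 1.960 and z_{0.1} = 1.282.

With allocation ratio k = n₂/n₁ = 2, Var(x̄₁−x̄₂) = σ²(1/n₁ + 1/(k·n₁)) = σ²·(k+1)/(k·n₁).
So n₁ = (1 + 1/k)·((z_{α/2} + z_β)/d)² = 1.500 × (3.242/0.93)².
n₁ = 1.500 × 12.15 = 18.2.
Round up: n₁ = 19, giving n₂ = 2 × 19 = 38.

n₁ = 19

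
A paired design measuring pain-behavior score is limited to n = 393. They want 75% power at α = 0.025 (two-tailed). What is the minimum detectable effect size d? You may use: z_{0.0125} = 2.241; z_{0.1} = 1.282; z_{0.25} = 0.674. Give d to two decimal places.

For a single sample (or paired design) of n = 393: d_min = (z_{α/2} + z_β)/√n.
z-sum = 2.241 + 0.674 = 2.915.
d_min = 2.915 / √393 = 2.915 / 19.824 = 0.147.

d_min ≈ 0.15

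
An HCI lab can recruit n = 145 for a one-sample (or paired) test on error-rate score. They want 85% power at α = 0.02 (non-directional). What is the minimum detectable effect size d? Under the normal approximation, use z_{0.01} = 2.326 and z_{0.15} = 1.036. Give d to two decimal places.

For a single sample (or paired design) of n = 145: d_min = (z_{α/2} + z_β)/√n.
z-sum = 2.326 + 1.036 = 3.362.
d_min = 3.362 / √145 = 3.362 / 12.042 = 0.279.

d_min ≈ 0.28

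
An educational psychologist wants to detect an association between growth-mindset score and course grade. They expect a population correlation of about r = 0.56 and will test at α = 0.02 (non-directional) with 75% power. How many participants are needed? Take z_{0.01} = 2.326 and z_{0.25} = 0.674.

Fisher's z: C = ½·ln((1+r)/(1−r)) = ½·ln(3.5455) = 0.6328.
n = ((z_{α/2} + z_β)/C)² + 3.
(2.326 + 0.674) / 0.6328 = 3.000 / 0.6328 = 4.741.
n = 4.741² + 3 = 22.48 + 3 = 25.5.
Round up.

n = 26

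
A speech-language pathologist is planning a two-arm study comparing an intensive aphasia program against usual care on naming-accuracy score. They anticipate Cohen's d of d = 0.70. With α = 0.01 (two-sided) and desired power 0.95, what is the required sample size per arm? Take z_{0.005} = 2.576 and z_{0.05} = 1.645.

n = 73 per group

For two independent groups with equal n: n = 2·((z_{α/2} + z_β) / d)².
z_{α/2} + z_β = 2.576 + 1.645 = 4.221.
n = 2 × (4.221 / 0.70)² = 2 × 6.030² = 2 × 36.36 = 72.7.
Round up to the next whole participant.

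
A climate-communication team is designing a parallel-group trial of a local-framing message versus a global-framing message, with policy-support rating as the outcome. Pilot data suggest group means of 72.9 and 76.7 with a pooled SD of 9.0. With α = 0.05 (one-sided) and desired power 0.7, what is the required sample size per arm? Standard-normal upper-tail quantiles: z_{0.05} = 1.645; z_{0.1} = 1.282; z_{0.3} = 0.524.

Cohen's d = |M₁ − M₂| / SD_pooled = |72.9 − 76.7| / 9.0 = 3.8 / 9.0 = 0.422.
For two independent groups with equal n: n = 2·((z_{α} + z_β) / d)².
z_{α} + z_β = 1.645 + 0.524 = 2.169.
n = 2 × (2.169 / 0.422)² = 2 × 5.140² = 2 × 26.42 = 52.8.
Round up to the next whole participant.

n = 53 per group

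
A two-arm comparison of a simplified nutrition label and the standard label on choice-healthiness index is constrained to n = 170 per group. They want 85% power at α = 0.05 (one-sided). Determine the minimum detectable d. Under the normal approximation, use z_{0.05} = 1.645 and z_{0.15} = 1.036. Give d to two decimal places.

For two independent groups of n = 170 each: d_min = (z_{α} + z_β)·√(2/n).
z-sum = 1.645 + 1.036 = 2.681.
d_min = 2.681 × √(2/170) = 2.681 × 0.1085 = 0.291.

d_min ≈ 0.29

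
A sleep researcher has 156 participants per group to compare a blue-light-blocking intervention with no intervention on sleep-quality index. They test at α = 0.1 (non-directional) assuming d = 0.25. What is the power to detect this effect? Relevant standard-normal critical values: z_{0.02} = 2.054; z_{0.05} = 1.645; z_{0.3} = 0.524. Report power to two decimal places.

power ≈ 0.71

For two equal groups, power = Φ(d·√(n/2) − z_{α/2}).
d·√(n/2) = 0.25 × √(156/2) = 0.25 × 8.832 = 2.208.
z_β = 2.208 − 1.645 = 0.563.
Power = Φ(0.563) = 0.713.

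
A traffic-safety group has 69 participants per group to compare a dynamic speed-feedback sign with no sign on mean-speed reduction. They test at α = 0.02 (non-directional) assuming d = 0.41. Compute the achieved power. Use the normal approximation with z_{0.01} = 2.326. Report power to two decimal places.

power ≈ 0.53

For two equal groups, power = Φ(d·√(n/2) − z_{α/2}).
d·√(n/2) = 0.41 × √(69/2) = 0.41 × 5.874 = 2.408.
z_β = 2.408 − 2.326 = 0.082.
Power = Φ(0.082) = 0.533.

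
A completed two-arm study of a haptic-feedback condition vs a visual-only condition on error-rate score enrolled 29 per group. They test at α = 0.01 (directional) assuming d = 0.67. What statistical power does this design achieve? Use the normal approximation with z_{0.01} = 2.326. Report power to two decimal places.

power ≈ 0.59

For two equal groups, power = Φ(d·√(n/2) − z_{α}).
d·√(n/2) = 0.67 × √(29/2) = 0.67 × 3.808 = 2.551.
z_β = 2.551 − 2.326 = 0.225.
Power = Φ(0.225) = 0.589.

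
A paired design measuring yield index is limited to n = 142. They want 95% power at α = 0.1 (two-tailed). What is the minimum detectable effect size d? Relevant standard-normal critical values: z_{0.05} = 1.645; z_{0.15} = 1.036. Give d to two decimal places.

For a single sample (or paired design) of n = 142: d_min = (z_{α/2} + z_β)/√n.
z-sum = 1.645 + 1.645 = 3.290.
d_min = 3.290 / √142 = 3.290 / 11.916 = 0.276.

d_min ≈ 0.28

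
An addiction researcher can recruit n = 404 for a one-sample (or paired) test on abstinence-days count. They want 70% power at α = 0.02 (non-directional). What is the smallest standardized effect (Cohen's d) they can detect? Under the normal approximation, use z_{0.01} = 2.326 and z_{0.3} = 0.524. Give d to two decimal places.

d_min ≈ 0.14

For a single sample (or paired design) of n = 404: d_min = (z_{α/2} + z_β)/√n.
z-sum = 2.326 + 0.524 = 2.850.
d_min = 2.850 / √404 = 2.850 / 20.100 = 0.142.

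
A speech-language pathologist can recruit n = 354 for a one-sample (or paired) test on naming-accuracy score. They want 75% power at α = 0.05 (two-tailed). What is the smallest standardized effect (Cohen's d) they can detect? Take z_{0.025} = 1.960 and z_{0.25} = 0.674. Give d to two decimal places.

d_min ≈ 0.14

For a single sample (or paired design) of n = 354: d_min = (z_{α/2} + z_β)/√n.
z-sum = 1.960 + 0.674 = 2.634.
d_min = 2.634 / √354 = 2.634 / 18.815 = 0.140.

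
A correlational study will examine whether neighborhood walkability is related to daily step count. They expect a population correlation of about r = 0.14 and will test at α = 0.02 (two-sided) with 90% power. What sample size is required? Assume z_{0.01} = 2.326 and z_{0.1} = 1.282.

n = 659

Fisher's z: C = ½·ln((1+r)/(1−r)) = ½·ln(1.3256) = 0.1409.
n = ((z_{α/2} + z_β)/C)² + 3.
(2.326 + 1.282) / 0.1409 = 3.608 / 0.1409 = 25.607.
n = 25.607² + 3 = 655.71 + 3 = 658.7.
Round up.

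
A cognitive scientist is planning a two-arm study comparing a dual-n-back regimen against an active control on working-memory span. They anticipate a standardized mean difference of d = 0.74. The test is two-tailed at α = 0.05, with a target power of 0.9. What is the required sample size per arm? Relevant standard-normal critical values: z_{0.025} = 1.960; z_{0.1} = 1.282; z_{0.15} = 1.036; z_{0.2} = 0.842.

n = 39 per group

For two independent groups with equal n: n = 2·((z_{α/2} + z_β) / d)².
z_{α/2} + z_β = 1.960 + 1.282 = 3.242.
n = 2 × (3.242 / 0.74)² = 2 × 4.381² = 2 × 19.19 = 38.4.
Round up to the next whole participant.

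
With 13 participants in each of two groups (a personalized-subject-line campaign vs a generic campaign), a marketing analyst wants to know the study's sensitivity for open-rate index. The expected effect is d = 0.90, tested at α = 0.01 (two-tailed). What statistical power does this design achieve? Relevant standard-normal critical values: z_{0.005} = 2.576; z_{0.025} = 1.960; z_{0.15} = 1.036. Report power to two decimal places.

For two equal groups, power = Φ(d·√(n/2) − z_{α/2}).
d·√(n/2) = 0.90 × √(13/2) = 0.90 × 2.550 = 2.295.
z_β = 2.295 − 2.576 = -0.281.
Power = Φ(-0.281) = 0.389.

power ≈ 0.39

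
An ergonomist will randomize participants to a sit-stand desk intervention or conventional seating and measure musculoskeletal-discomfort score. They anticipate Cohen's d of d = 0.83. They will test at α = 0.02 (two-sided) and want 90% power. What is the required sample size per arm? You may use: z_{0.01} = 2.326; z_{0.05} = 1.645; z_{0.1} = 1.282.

n = 38 per group

For two independent groups with equal n: n = 2·((z_{α/2} + z_β) / d)².
z_{α/2} + z_β = 2.326 + 1.282 = 3.608.
n = 2 × (3.608 / 0.83)² = 2 × 4.347² = 2 × 18.90 = 37.8.
Round up to the next whole participant.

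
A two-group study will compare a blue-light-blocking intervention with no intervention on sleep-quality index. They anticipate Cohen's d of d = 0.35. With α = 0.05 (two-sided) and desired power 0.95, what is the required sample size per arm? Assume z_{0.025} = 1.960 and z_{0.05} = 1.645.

For two independent groups with equal n: n = 2·((z_{α/2} + z_β) / d)².
z_{α/2} + z_β = 1.960 + 1.645 = 3.605.
n = 2 × (3.605 / 0.35)² = 2 × 10.300² = 2 × 106.09 = 212.2.
Round up to the next whole participant.

n = 213 per group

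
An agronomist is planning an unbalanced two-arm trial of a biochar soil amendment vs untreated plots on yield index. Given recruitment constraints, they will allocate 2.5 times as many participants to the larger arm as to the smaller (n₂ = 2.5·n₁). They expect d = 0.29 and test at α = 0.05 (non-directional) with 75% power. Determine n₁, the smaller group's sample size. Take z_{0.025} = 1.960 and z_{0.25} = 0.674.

n₁ = 116

With allocation ratio k = n₂/n₁ = 2.5, Var(x̄₁−x̄₂) = σ²(1/n₁ + 1/(k·n₁)) = σ²·(k+1)/(k·n₁).
So n₁ = (1 + 1/k)·((z_{α/2} + z_β)/d)² = 1.400 × (2.634/0.29)².
n₁ = 1.400 × 82.50 = 115.5.
Round up: n₁ = 116, giving n₂ = 2.5 × 116 = 290.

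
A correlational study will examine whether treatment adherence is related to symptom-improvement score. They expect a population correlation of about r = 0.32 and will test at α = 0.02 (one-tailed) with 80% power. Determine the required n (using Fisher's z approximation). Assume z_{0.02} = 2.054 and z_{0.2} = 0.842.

Fisher's z: C = ½·ln((1+r)/(1−r)) = ½·ln(1.9412) = 0.3316.
n = ((z_{α} + z_β)/C)² + 3.
(2.054 + 0.842) / 0.3316 = 2.896 / 0.3316 = 8.733.
n = 8.733² + 3 = 76.27 + 3 = 79.3.
Round up.

n = 80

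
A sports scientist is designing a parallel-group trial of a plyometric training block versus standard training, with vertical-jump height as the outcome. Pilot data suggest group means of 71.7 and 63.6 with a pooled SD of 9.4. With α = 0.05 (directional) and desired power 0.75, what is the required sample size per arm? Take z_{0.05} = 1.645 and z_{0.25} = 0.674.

n = 15 per group

Cohen's d = |M₁ − M₂| / SD_pooled = |71.7 − 63.6| / 9.4 = 8.1 / 9.4 = 0.862.
For two independent groups with equal n: n = 2·((z_{α} + z_β) / d)².
z_{α} + z_β = 1.645 + 0.674 = 2.319.
n = 2 × (2.319 / 0.862)² = 2 × 2.690² = 2 × 7.24 = 14.5.
Round up to the next whole participant.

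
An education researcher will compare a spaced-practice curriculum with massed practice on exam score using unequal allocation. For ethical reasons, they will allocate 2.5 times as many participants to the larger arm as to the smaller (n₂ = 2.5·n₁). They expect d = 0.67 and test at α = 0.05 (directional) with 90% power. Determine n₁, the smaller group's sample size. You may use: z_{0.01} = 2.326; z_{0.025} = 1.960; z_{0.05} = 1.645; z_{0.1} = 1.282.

n₁ = 27

With allocation ratio k = n₂/n₁ = 2.5, Var(x̄₁−x̄₂) = σ²(1/n₁ + 1/(k·n₁)) = σ²·(k+1)/(k·n₁).
So n₁ = (1 + 1/k)·((z_{α} + z_β)/d)² = 1.400 × (2.927/0.67)².
n₁ = 1.400 × 19.09 = 26.7.
Round up: n₁ = 27, giving n₂ = ⌈2.5 × 27⌉ = ⌈67.5⌉ = 68.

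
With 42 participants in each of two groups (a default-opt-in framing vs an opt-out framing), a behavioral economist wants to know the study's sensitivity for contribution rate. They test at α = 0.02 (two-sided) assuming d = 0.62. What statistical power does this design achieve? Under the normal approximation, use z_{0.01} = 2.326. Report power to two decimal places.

For two equal groups, power = Φ(d·√(n/2) − z_{α/2}).
d·√(n/2) = 0.62 × √(42/2) = 0.62 × 4.583 = 2.841.
z_β = 2.841 − 2.326 = 0.515.
Power = Φ(0.515) = 0.697.

power ≈ 0.70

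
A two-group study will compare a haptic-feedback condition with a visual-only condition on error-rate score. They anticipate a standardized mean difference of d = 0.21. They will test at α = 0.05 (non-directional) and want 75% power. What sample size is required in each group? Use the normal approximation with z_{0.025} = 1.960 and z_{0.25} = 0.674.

For two independent groups with equal n: n = 2·((z_{α/2} + z_β) / d)².
z_{α/2} + z_β = 1.960 + 0.674 = 2.634.
n = 2 × (2.634 / 0.21)² = 2 × 12.543² = 2 × 157.32 = 314.6.
Round up to the next whole participant.

n = 315 per group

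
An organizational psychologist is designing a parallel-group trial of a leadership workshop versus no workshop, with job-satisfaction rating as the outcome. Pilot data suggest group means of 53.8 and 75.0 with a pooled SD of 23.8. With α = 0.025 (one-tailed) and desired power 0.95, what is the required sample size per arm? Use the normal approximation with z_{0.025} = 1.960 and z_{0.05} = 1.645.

n = 33 per group

Cohen's d = |M₁ − M₂| / SD_pooled = |53.8 − 75.0| / 23.8 = 21.2 / 23.8 = 0.891.
For two independent groups with equal n: n = 2·((z_{α} + z_β) / d)².
z_{α} + z_β = 1.960 + 1.645 = 3.605.
n = 2 × (3.605 / 0.891)² = 2 × 4.046² = 2 × 16.37 = 32.7.
Round up to the next whole participant.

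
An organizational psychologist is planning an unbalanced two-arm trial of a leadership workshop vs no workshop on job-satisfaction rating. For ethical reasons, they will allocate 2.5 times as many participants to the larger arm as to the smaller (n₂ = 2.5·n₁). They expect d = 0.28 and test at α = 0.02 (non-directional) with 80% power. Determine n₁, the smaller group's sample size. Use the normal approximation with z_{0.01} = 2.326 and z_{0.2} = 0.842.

n₁ = 180

With allocation ratio k = n₂/n₁ = 2.5, Var(x̄₁−x̄₂) = σ²(1/n₁ + 1/(k·n₁)) = σ²·(k+1)/(k·n₁).
So n₁ = (1 + 1/k)·((z_{α/2} + z_β)/d)² = 1.400 × (3.168/0.28)².
n₁ = 1.400 × 128.01 = 179.2.
Round up: n₁ = 180, giving n₂ = 2.5 × 180 = 450.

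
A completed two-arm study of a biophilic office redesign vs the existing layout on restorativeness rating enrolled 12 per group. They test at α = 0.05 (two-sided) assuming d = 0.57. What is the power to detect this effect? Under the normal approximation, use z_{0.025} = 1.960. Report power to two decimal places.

power ≈ 0.29

For two equal groups, power = Φ(d·√(n/2) − z_{α/2}).
d·√(n/2) = 0.57 × √(12/2) = 0.57 × 2.449 = 1.396.
z_β = 1.396 − 1.960 = -0.564.
Power = Φ(-0.564) = 0.286.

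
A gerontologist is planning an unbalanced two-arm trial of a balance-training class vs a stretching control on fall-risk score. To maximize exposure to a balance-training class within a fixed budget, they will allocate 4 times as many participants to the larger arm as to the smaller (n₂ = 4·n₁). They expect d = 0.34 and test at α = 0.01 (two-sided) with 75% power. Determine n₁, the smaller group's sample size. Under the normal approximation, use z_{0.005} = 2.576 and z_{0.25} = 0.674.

With allocation ratio k = n₂/n₁ = 4, Var(x̄₁−x̄₂) = σ²(1/n₁ + 1/(k·n₁)) = σ²·(k+1)/(k·n₁).
So n₁ = (1 + 1/k)·((z_{α/2} + z_β)/d)² = 1.250 × (3.250/0.34)².
n₁ = 1.250 × 91.37 = 114.2.
Round up: n₁ = 115, giving n₂ = 4 × 115 = 460.

n₁ = 115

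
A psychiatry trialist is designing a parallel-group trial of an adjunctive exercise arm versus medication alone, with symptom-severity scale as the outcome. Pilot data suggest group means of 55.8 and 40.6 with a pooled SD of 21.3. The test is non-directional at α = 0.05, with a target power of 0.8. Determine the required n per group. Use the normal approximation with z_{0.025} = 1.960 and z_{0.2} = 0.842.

Cohen's d = |M₁ − M₂| / SD_pooled = |55.8 − 40.6| / 21.3 = 15.2 / 21.3 = 0.714.
For two independent groups with equal n: n = 2·((z_{α/2} + z_β) / d)².
z_{α/2} + z_β = 1.960 + 0.842 = 2.802.
n = 2 × (2.802 / 0.714)² = 2 × 3.924² = 2 × 15.40 = 30.8.
Round up to the next whole participant.

n = 31 per group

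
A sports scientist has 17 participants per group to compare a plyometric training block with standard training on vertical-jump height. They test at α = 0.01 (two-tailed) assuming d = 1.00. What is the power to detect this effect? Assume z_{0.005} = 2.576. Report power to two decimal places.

power ≈ 0.63

For two equal groups, power = Φ(d·√(n/2) − z_{α/2}).
d·√(n/2) = 1.00 × √(17/2) = 1.00 × 2.915 = 2.915.
z_β = 2.915 − 2.576 = 0.339.
Power = Φ(0.339) = 0.633.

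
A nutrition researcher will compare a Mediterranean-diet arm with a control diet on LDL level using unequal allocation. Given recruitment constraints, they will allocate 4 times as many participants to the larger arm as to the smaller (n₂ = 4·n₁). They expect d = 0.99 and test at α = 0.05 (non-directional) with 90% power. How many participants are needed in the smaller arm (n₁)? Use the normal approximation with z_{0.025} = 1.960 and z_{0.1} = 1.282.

With allocation ratio k = n₂/n₁ = 4, Var(x̄₁−x̄₂) = σ²(1/n₁ + 1/(k·n₁)) = σ²·(k+1)/(k·n₁).
So n₁ = (1 + 1/k)·((z_{α/2} + z_β)/d)² = 1.250 × (3.242/0.99)².
n₁ = 1.250 × 10.72 = 13.4.
Round up: n₁ = 14, giving n₂ = 4 × 14 = 56.

n₁ = 14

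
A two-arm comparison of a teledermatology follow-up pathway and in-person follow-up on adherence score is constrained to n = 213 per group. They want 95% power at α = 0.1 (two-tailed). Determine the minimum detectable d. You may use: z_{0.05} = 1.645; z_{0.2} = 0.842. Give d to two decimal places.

d_min ≈ 0.32

For two independent groups of n = 213 each: d_min = (z_{α/2} + z_β)·√(2/n).
z-sum = 1.645 + 1.645 = 3.290.
d_min = 3.290 × √(2/213) = 3.290 × 0.0969 = 0.319.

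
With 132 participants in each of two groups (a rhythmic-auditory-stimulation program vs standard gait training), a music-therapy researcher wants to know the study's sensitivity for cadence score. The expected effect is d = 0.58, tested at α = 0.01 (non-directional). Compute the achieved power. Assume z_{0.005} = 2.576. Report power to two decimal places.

For two equal groups, power = Φ(d·√(n/2) − z_{α/2}).
d·√(n/2) = 0.58 × √(132/2) = 0.58 × 8.124 = 4.712.
z_β = 4.712 − 2.576 = 2.136.
Power = Φ(2.136) = 0.984.

power ≈ 0.98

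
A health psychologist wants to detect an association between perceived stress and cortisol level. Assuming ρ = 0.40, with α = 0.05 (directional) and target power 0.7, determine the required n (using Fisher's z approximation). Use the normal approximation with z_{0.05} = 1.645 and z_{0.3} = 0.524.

n = 30

Fisher's z: C = ½·ln((1+r)/(1−r)) = ½·ln(2.3333) = 0.4236.
n = ((z_{α} + z_β)/C)² + 3.
(1.645 + 0.524) / 0.4236 = 2.169 / 0.4236 = 5.120.
n = 5.120² + 3 = 26.22 + 3 = 29.2.
Round up.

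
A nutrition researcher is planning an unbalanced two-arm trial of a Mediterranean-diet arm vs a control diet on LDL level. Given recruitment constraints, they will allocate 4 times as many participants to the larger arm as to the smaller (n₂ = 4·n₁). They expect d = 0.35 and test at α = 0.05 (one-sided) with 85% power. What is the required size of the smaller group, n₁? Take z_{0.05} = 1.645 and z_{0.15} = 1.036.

With allocation ratio k = n₂/n₁ = 4, Var(x̄₁−x̄₂) = σ²(1/n₁ + 1/(k·n₁)) = σ²·(k+1)/(k·n₁).
So n₁ = (1 + 1/k)·((z_{α} + z_β)/d)² = 1.250 × (2.681/0.35)².
n₁ = 1.250 × 58.68 = 73.3.
Round up: n₁ = 74, giving n₂ = 4 × 74 = 296.

n₁ = 74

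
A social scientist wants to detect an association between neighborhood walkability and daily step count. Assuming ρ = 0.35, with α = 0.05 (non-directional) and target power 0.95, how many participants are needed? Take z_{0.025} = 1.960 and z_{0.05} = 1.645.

Fisher's z: C = ½·ln((1+r)/(1−r)) = ½·ln(2.0769) = 0.3654.
n = ((z_{α/2} + z_β)/C)² + 3.
(1.960 + 1.645) / 0.3654 = 3.605 / 0.3654 = 9.866.
n = 9.866² + 3 = 97.34 + 3 = 100.3.
Round up.

n = 101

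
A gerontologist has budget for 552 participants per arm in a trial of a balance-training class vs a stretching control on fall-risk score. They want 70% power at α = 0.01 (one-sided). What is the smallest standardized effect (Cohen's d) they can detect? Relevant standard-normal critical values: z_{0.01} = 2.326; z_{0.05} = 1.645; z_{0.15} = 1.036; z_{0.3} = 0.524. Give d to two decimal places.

For two independent groups of n = 552 each: d_min = (z_{α} + z_β)·√(2/n).
z-sum = 2.326 + 0.524 = 2.850.
d_min = 2.850 × √(2/552) = 2.850 × 0.0602 = 0.172.

d_min ≈ 0.17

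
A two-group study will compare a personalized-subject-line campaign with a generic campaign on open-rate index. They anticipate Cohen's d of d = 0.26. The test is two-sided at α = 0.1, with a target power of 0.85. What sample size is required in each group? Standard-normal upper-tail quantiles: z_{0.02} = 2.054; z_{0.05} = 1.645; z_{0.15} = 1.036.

n = 213 per group

For two independent groups with equal n: n = 2·((z_{α/2} + z_β) / d)².
z_{α/2} + z_β = 1.645 + 1.036 = 2.681.
n = 2 × (2.681 / 0.26)² = 2 × 10.312² = 2 × 106.33 = 212.7.
Round up to the next whole participant.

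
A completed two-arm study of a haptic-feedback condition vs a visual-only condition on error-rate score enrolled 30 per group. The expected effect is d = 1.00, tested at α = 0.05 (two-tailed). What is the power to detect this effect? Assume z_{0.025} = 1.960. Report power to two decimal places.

power ≈ 0.97

For two equal groups, power = Φ(d·√(n/2) − z_{α/2}).
d·√(n/2) = 1.00 × √(30/2) = 1.00 × 3.873 = 3.873.
z_β = 3.873 − 1.960 = 1.913.
Power = Φ(1.913) = 0.972.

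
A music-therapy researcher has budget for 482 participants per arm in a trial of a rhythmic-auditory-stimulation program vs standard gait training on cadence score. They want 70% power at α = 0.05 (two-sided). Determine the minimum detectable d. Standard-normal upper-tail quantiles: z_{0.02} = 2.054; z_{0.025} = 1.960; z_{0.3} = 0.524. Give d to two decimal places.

d_min ≈ 0.16

For two independent groups of n = 482 each: d_min = (z_{α/2} + z_β)·√(2/n).
z-sum = 1.960 + 0.524 = 2.484.
d_min = 2.484 × √(2/482) = 2.484 × 0.0644 = 0.160.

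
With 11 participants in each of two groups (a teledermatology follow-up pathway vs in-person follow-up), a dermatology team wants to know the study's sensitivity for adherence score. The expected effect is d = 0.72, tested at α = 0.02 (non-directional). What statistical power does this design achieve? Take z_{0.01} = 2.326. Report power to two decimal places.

power ≈ 0.26

For two equal groups, power = Φ(d·√(n/2) − z_{α/2}).
d·√(n/2) = 0.72 × √(11/2) = 0.72 × 2.345 = 1.689.
z_β = 1.689 − 2.326 = -0.637.
Power = Φ(-0.637) = 0.262.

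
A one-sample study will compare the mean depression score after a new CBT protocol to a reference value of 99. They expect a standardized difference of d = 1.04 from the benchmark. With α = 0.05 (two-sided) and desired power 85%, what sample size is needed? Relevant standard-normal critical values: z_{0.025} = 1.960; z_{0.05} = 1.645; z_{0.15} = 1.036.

n = 9

For a one-sample test: n = ((z_{α/2} + z_β) / d)².
z_{α/2} + z_β = 1.960 + 1.036 = 2.996.
n = (2.996 / 1.04)² = 2.881² = 8.30.
Round up.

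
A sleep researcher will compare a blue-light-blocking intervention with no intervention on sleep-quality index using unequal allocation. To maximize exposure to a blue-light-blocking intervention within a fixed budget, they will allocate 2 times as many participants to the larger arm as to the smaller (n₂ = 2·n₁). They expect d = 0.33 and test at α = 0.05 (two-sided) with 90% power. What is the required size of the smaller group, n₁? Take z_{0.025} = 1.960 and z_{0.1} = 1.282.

n₁ = 145

With allocation ratio k = n₂/n₁ = 2, Var(x̄₁−x̄₂) = σ²(1/n₁ + 1/(k·n₁)) = σ²·(k+1)/(k·n₁).
So n₁ = (1 + 1/k)·((z_{α/2} + z_β)/d)² = 1.500 × (3.242/0.33)².
n₁ = 1.500 × 96.52 = 144.8.
Round up: n₁ = 145, giving n₂ = 2 × 145 = 290.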